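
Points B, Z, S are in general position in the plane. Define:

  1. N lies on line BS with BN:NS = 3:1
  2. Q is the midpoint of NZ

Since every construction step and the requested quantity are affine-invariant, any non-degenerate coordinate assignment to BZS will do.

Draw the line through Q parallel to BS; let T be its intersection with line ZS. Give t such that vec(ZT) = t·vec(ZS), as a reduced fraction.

Set B = (0, 0), Z = (1, 0), S = (0, 1); any affine frame gives the same invariant.
1. N lies on line BS with BN:NS = 3:1 ⇒ N = (0, 3/4)
2. Q is the midpoint of NZ ⇒ Q = (1/2, 3/8)
through Q parallel to BS: direction (0, 1); meets ZS at T = (1/2, 1/2)
T = Z + t·(S−Z) with t = 1/2

t = 1/2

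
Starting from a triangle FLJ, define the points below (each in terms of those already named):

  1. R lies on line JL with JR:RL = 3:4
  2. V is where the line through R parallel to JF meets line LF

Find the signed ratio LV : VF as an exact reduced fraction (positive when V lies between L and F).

LV:VF = 4/3

Work in coordinates with F = (0, 0), L = (1, 0), J = (0, 1).
1. R lies on line JL with JR:RL = 3:4 ⇒ R = (3/7, 4/7)
2. V is where the line through R parallel to JF meets line LF ⇒ V = (3/7, 0)
V = L + t·(F−L) with t = 4/7, so LV:VF = t:(1−t) = 4/7:3/7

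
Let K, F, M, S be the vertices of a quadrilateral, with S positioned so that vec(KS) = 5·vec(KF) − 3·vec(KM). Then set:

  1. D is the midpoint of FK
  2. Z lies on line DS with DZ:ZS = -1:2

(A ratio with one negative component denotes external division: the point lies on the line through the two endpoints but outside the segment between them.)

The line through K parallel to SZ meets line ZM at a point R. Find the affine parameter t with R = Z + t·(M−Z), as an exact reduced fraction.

t = -1/2

Choose coordinates K = (0, 0), F = (1, 0), M = (0, 1), S = (5, -3).
1. D is the midpoint of FK ⇒ D = (1/2, 0)
2. Z lies on line DS with DZ:ZS = -1:2 ⇒ Z = (-4, 3)
through K parallel to SZ: direction (-9, 6); meets ZM at R = (-6, 4)
R = Z + t·(M−Z) with t = -1/2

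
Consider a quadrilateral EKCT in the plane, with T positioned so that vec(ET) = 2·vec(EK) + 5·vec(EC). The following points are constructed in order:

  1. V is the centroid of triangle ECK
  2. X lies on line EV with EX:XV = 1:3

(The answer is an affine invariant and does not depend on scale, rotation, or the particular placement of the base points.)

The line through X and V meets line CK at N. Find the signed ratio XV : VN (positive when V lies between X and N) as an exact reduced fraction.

XV:VN = 3/2

Set E = (0, 0), K = (1, 0), C = (0, 1), T = (2, 5); any affine frame gives the same invariant.
1. V is the centroid of triangle ECK ⇒ V = (1/3, 1/3)
2. X lies on line EV with EX:XV = 1:3 ⇒ X = (1/12, 1/12)
line XV meets CK at N = (1/2, 1/2)
V = X + t·(N−X) with t = 3/5, so XV:VN = 3/5:2/5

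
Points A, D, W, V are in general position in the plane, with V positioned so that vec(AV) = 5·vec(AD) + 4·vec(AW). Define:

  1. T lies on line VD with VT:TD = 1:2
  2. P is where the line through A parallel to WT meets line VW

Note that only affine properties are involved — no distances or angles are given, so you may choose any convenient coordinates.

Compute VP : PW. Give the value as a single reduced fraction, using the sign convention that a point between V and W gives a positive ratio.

VP:PW = -19/11

Choose coordinates A = (0, 0), D = (1, 0), W = (0, 1), V = (5, 4).
1. T lies on line VD with VT:TD = 1:2 ⇒ T = (11/3, 8/3)
2. P is where the line through A parallel to WT meets line VW ⇒ P = (-55/8, -25/8)
P = V + t·(W−V) with t = 19/8, so VP:PW = t:(1−t) = 19/8:-11/8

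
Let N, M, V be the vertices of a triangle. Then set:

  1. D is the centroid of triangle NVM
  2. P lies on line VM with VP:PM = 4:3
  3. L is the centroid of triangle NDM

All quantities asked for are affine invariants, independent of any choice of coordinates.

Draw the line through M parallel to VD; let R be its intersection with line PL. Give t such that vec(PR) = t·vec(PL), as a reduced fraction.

Set N = (0, 0), M = (1, 0), V = (0, 1); any affine frame gives the same invariant.
1. D is the centroid of triangle NVM ⇒ D = (1/3, 1/3)
2. P lies on line VM with VP:PM = 4:3 ⇒ P = (4/7, 3/7)
3. L is the centroid of triangle NDM ⇒ L = (4/9, 1/9)
through M parallel to VD: direction (1/3, -2/3); meets PL at R = (2/3, 2/3)
R = P + t·(L−P) with t = -3/4

t = -3/4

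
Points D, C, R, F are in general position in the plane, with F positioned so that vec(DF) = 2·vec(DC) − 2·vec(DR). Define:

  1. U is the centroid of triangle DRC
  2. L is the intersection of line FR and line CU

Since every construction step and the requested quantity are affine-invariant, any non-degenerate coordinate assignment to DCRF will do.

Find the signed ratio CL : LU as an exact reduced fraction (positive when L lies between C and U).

CL:LU = 3

Choose coordinates D = (0, 0), C = (1, 0), R = (0, 1), F = (2, -2).
1. U is the centroid of triangle DRC ⇒ U = (1/3, 1/3)
2. L is the intersection of line FR and line CU ⇒ L = (1/2, 1/4)
L = C + t·(U−C) with t = 3/4, so CL:LU = t:(1−t) = 3/4:1/4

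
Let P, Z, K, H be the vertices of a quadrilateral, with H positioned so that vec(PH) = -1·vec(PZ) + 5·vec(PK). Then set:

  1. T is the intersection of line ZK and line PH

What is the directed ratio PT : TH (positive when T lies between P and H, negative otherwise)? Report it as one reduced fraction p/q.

PT:TH = 1/3

Work in coordinates with P = (0, 0), Z = (1, 0), K = (0, 1), H = (-1, 5).
1. T is the intersection of line ZK and line PH ⇒ T = (-1/4, 5/4)
T = P + t·(H−P) with t = 1/4, so PT:TH = t:(1−t) = 1/4:3/4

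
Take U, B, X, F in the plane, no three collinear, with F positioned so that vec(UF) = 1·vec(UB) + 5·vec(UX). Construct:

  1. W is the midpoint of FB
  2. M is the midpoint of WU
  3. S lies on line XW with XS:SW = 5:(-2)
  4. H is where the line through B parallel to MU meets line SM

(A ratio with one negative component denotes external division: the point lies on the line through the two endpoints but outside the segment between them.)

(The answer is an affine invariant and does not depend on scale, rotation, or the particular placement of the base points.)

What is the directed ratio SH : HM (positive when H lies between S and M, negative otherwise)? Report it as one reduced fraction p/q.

SH:HM = -11/15

Choose coordinates U = (0, 0), B = (1, 0), X = (0, 1), F = (1, 5).
1. W is the midpoint of FB ⇒ W = (1, 5/2)
2. M is the midpoint of WU ⇒ M = (1/2, 5/4)
3. S lies on line XW with XS:SW = 5:(-2) ⇒ S = (5/3, 7/2)
4. H is where the line through B parallel to MU meets line SM ⇒ H = (39/8, 155/16)
H = S + t·(M−S) with t = -11/4, so SH:HM = t:(1−t) = -11/4:15/4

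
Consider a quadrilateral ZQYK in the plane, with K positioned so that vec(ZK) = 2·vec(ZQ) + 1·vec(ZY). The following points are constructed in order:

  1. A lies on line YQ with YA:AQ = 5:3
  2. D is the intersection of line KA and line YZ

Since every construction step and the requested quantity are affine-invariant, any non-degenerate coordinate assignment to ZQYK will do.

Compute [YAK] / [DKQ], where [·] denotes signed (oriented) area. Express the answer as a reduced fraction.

Set Z = (0, 0), Q = (1, 0), Y = (0, 1), K = (2, 1); any affine frame gives the same invariant.
1. A lies on line YQ with YA:AQ = 5:3 ⇒ A = (5/8, 3/8)
2. D is the intersection of line KA and line YZ ⇒ D = (0, 1/11)
2·[YAK] = 5/4, 2·[DKQ] = -12/11
[YAK]:[DKQ] = 5/4:-12/11 = -55/48

[YAK]:[DKQ] = -55/48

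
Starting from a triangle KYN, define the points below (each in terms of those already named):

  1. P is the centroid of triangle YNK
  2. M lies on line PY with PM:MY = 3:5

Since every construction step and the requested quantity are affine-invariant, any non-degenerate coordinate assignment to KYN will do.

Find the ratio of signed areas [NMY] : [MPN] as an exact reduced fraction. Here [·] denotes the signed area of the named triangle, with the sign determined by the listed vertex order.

Choose coordinates K = (0, 0), Y = (1, 0), N = (0, 1).
1. P is the centroid of triangle YNK ⇒ P = (1/3, 1/3)
2. M lies on line PY with PM:MY = 3:5 ⇒ M = (7/12, 5/24)
2·[NMY] = 5/24, 2·[MPN] = -1/8
[NMY]:[MPN] = 5/24:-1/8 = -5/3

[NMY]:[MPN] = -5/3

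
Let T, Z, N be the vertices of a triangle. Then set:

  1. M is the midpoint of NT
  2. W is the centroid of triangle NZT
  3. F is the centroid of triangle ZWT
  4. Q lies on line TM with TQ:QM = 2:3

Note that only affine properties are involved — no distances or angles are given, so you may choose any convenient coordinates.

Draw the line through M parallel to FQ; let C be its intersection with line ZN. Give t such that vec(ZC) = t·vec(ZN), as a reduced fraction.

t = 3/8

Work in coordinates with T = (0, 0), Z = (1, 0), N = (0, 1).
1. M is the midpoint of NT ⇒ M = (0, 1/2)
2. W is the centroid of triangle NZT ⇒ W = (1/3, 1/3)
3. F is the centroid of triangle ZWT ⇒ F = (4/9, 1/9)
4. Q lies on line TM with TQ:QM = 2:3 ⇒ Q = (0, 1/5)
through M parallel to FQ: direction (-4/9, 4/45); meets ZN at C = (5/8, 3/8)
C = Z + t·(N−Z) with t = 3/8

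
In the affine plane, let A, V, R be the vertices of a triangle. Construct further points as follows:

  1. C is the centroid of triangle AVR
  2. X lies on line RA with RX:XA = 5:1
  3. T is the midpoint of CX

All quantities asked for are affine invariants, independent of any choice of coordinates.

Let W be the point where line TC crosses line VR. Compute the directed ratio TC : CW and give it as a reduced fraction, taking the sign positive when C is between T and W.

Set A = (0, 0), V = (1, 0), R = (0, 1); any affine frame gives the same invariant.
1. C is the centroid of triangle AVR ⇒ C = (1/3, 1/3)
2. X lies on line RA with RX:XA = 5:1 ⇒ X = (0, 1/6)
3. T is the midpoint of CX ⇒ T = (1/6, 1/4)
line TC meets VR at W = (5/9, 4/9)
C = T + t·(W−T) with t = 3/7, so TC:CW = 3/7:4/7

TC:CW = 3/4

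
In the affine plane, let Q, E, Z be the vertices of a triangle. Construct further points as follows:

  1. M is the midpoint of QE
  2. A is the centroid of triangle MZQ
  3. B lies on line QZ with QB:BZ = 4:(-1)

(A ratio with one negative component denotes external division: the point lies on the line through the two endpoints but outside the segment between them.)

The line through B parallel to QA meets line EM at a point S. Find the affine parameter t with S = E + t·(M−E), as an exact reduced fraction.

t = 10/3

Choose coordinates Q = (0, 0), E = (1, 0), Z = (0, 1).
1. M is the midpoint of QE ⇒ M = (1/2, 0)
2. A is the centroid of triangle MZQ ⇒ A = (1/6, 1/3)
3. B lies on line QZ with QB:BZ = 4:(-1) ⇒ B = (0, 4/3)
through B parallel to QA: direction (1/6, 1/3); meets EM at S = (-2/3, 0)
S = E + t·(M−E) with t = 10/3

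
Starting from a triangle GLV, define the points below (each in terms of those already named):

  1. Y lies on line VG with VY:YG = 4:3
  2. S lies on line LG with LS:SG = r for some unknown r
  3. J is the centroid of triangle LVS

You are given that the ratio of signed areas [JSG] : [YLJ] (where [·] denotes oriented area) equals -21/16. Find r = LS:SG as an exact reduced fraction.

Choose coordinates G = (0, 0), L = (1, 0), V = (0, 1).
1. Y lies on line VG with VY:YG = 4:3 ⇒ Y = (0, 3/7)
2. With LS:SG = r, write λ = r/(r+1) so S = L + λ·(G−L); S is affine-linear in λ
3. J is the centroid of triangle LVS ⇒ J is an affine combination of earlier points and hence also affine-linear in λ
Every point depending on S is an affine combination of S and λ-independent points, so each such coordinate is linear in λ; the λ² term in each signed area is a multiple of (G−L)×(G−L) = 0, so 2·[JSG] and 2·[YLJ] are each linear in λ. Evaluating at λ=0 and λ=1:
  2·[JSG] = 1/3·λ − 1/3,   2·[YLJ] = -1/7·λ + 4/21
So [JSG]:[YLJ] = (1/3·λ − 1/3) / (-1/7·λ + 4/21). Setting this equal to -21/16:
  1/3·λ − 1/3 = -21/16·(-1/7·λ + 4/21)  ⇒  λ = 4/7
Then r = λ/(1−λ) = (4/7)/(3/7) = 4/3. Check: with r = 4/3, S = (3/7, 0) and [JSG]:[YLJ] = -21/16 as required.

r = 4/3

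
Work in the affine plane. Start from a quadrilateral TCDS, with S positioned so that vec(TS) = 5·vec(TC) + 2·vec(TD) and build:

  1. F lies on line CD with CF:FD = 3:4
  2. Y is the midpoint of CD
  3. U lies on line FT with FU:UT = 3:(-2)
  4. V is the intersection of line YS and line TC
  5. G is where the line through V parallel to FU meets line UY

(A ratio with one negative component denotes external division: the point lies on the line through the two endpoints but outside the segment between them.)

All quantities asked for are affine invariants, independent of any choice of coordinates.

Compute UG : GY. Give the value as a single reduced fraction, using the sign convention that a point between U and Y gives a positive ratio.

Assign T = (0, 0), C = (1, 0), D = (0, 1), S = (5, 2) — the answer is frame-independent, so this choice is without loss of generality.
1. F lies on line CD with CF:FD = 3:4 ⇒ F = (4/7, 3/7)
2. Y is the midpoint of CD ⇒ Y = (1/2, 1/2)
3. U lies on line FT with FU:UT = 3:(-2) ⇒ U = (-8/7, -6/7)
4. V is the intersection of line YS and line TC ⇒ V = (-1, 0)
5. G is where the line through V parallel to FU meets line UY ⇒ G = (61/7, 51/7)
G = U + t·(Y−U) with t = 6, so UG:GY = t:(1−t) = 6:-5

UG:GY = -6/5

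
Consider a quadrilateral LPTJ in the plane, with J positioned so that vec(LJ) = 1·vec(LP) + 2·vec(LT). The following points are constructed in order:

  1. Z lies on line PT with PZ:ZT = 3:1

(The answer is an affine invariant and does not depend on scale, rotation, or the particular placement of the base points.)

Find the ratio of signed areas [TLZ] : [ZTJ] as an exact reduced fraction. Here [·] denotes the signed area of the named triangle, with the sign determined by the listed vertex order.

[TLZ]:[ZTJ] = -1/2

Choose coordinates L = (0, 0), P = (1, 0), T = (0, 1), J = (1, 2).
1. Z lies on line PT with PZ:ZT = 3:1 ⇒ Z = (1/4, 3/4)
2·[TLZ] = 1/4, 2·[ZTJ] = -1/2
[TLZ]:[ZTJ] = 1/4:-1/2 = -1/2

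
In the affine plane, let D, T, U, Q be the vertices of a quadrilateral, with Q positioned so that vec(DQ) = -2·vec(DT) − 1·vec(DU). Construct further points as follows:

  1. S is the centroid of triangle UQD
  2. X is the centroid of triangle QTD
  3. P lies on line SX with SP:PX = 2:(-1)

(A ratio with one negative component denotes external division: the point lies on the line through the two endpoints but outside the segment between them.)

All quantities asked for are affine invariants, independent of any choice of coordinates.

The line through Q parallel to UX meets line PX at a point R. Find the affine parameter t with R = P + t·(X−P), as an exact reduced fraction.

Set D = (0, 0), T = (1, 0), U = (0, 1), Q = (-2, -1); any affine frame gives the same invariant.
1. S is the centroid of triangle UQD ⇒ S = (-2/3, 0)
2. X is the centroid of triangle QTD ⇒ X = (-1/3, -1/3)
3. P lies on line SX with SP:PX = 2:(-1) ⇒ P = (0, -2/3)
through Q parallel to UX: direction (-1/3, -4/3); meets PX at R = (-23/15, 13/15)
R = P + t·(X−P) with t = 23/5

t = 23/5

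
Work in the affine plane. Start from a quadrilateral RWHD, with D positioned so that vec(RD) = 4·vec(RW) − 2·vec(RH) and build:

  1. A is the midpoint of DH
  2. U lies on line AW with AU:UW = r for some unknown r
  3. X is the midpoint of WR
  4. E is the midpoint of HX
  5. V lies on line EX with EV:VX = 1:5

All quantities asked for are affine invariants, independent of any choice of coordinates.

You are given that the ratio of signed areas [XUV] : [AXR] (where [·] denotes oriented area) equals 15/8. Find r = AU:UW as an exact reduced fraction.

r = 1/5

Set R = (0, 0), W = (1, 0), H = (0, 1), D = (4, -2); any affine frame gives the same invariant.
1. A is the midpoint of DH ⇒ A = (2, -1/2)
2. With AU:UW = r, write λ = r/(r+1) so U = A + λ·(W−A); U is affine-linear in λ
3. X is the midpoint of WR ⇒ X = (1/2, 0)
4. E is the midpoint of HX ⇒ E = (1/4, 1/2)
5. V lies on line EX with EV:VX = 1:5 ⇒ V = (7/24, 5/12)
Every point depending on U is an affine combination of U and λ-independent points, so each such coordinate is linear in λ; the λ² term in each signed area is a multiple of (W−A)×(W−A) = 0, so 2·[XUV] and 2·[AXR] are each linear in λ. Evaluating at λ=0 and λ=1:
  2·[XUV] = -5/16·λ + 25/48,   2·[AXR] = 1/4
So [XUV]:[AXR] = (-5/16·λ + 25/48) / (1/4). Setting this equal to 15/8:
  -5/16·λ + 25/48 = 15/8·(1/4)  ⇒  λ = 1/6
Then r = λ/(1−λ) = (1/6)/(5/6) = 1/5. Check: with r = 1/5, U = (11/6, -5/12) and [XUV]:[AXR] = 15/8 as required.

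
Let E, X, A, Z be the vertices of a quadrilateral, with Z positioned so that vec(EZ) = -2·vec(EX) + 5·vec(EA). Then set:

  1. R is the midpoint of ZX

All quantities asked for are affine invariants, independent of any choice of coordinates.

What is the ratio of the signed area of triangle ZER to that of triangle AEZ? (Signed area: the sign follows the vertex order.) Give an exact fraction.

Work in coordinates with E = (0, 0), X = (1, 0), A = (0, 1), Z = (-2, 5).
1. R is the midpoint of ZX ⇒ R = (-1/2, 5/2)
2·[ZER] = 5/2, 2·[AEZ] = -2
[ZER]:[AEZ] = 5/2:-2 = -5/4

[ZER]:[AEZ] = -5/4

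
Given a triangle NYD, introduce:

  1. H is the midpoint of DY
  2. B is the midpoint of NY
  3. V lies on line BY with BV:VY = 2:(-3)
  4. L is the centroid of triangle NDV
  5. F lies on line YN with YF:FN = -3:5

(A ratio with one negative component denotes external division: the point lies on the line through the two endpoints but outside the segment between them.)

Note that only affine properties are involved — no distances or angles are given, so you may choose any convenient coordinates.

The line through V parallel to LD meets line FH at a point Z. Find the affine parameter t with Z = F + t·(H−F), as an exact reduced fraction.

t = 24/17

Work in coordinates with N = (0, 0), Y = (1, 0), D = (0, 1).
1. H is the midpoint of DY ⇒ H = (1/2, 1/2)
2. B is the midpoint of NY ⇒ B = (1/2, 0)
3. V lies on line BY with BV:VY = 2:(-3) ⇒ V = (-1/2, 0)
4. L is the centroid of triangle NDV ⇒ L = (-1/6, 1/3)
5. F lies on line YN with YF:FN = -3:5 ⇒ F = (5/2, 0)
through V parallel to LD: direction (1/6, 2/3); meets FH at Z = (-11/34, 12/17)
Z = F + t·(H−F) with t = 24/17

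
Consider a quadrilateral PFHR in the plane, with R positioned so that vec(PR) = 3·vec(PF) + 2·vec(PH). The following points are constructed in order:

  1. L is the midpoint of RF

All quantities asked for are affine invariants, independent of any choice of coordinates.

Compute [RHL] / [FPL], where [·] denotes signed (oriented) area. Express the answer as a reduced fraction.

Work in coordinates with P = (0, 0), F = (1, 0), H = (0, 1), R = (3, 2).
1. L is the midpoint of RF ⇒ L = (2, 1)
2·[RHL] = 2, 2·[FPL] = -1
[RHL]:[FPL] = 2:-1 = -2

[RHL]:[FPL] = -2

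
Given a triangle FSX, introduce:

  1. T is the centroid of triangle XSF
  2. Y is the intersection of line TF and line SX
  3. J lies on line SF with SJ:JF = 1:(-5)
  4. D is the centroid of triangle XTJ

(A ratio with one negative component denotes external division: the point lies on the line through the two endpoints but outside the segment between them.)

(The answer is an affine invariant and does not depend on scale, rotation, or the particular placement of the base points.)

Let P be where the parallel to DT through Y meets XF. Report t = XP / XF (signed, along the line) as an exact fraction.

Choose coordinates F = (0, 0), S = (1, 0), X = (0, 1).
1. T is the centroid of triangle XSF ⇒ T = (1/3, 1/3)
2. Y is the intersection of line TF and line SX ⇒ Y = (1/2, 1/2)
3. J lies on line SF with SJ:JF = 1:(-5) ⇒ J = (5/4, 0)
4. D is the centroid of triangle XTJ ⇒ D = (19/36, 4/9)
through Y parallel to DT: direction (-7/36, -1/9); meets XF at P = (0, 3/14)
P = X + t·(F−X) with t = 11/14

t = 11/14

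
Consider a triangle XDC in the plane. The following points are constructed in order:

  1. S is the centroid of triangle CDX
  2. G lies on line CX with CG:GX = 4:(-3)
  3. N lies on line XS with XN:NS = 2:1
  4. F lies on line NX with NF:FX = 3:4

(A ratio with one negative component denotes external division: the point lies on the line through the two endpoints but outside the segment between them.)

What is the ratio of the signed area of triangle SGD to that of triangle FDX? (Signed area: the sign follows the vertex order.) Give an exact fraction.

[SGD]:[FDX] = -147/8

Assign X = (0, 0), D = (1, 0), C = (0, 1) — the answer is frame-independent, so this choice is without loss of generality.
1. S is the centroid of triangle CDX ⇒ S = (1/3, 1/3)
2. G lies on line CX with CG:GX = 4:(-3) ⇒ G = (0, -3)
3. N lies on line XS with XN:NS = 2:1 ⇒ N = (2/9, 2/9)
4. F lies on line NX with NF:FX = 3:4 ⇒ F = (8/63, 8/63)
2·[SGD] = 7/3, 2·[FDX] = -8/63
[SGD]:[FDX] = 7/3:-8/63 = -147/8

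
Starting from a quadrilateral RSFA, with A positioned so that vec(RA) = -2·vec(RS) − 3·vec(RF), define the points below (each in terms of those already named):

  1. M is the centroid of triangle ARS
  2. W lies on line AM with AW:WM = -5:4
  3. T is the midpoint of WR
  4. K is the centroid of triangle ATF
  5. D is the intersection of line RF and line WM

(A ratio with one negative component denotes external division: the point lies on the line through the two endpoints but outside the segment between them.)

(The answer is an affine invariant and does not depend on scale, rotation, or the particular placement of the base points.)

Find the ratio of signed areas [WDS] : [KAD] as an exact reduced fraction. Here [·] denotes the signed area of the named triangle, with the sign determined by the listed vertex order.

[WDS]:[KAD] = 3

Work in coordinates with R = (0, 0), S = (1, 0), F = (0, 1), A = (-2, -3).
1. M is the centroid of triangle ARS ⇒ M = (-1/3, -1)
2. W lies on line AM with AW:WM = -5:4 ⇒ W = (19/3, 7)
3. T is the midpoint of WR ⇒ T = (19/6, 7/2)
4. K is the centroid of triangle ATF ⇒ K = (7/18, 1/2)
5. D is the intersection of line RF and line WM ⇒ D = (0, -3/5)
2·[WDS] = 19/5, 2·[KAD] = 19/15
[WDS]:[KAD] = 19/5:19/15 = 3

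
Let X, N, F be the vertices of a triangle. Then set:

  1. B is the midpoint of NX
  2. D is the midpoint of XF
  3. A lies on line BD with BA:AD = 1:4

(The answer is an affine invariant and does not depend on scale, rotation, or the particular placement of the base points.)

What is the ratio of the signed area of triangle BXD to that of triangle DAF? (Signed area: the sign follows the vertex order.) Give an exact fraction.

[BXD]:[DAF] = -5/4

Set X = (0, 0), N = (1, 0), F = (0, 1); any affine frame gives the same invariant.
1. B is the midpoint of NX ⇒ B = (1/2, 0)
2. D is the midpoint of XF ⇒ D = (0, 1/2)
3. A lies on line BD with BA:AD = 1:4 ⇒ A = (2/5, 1/10)
2·[BXD] = -1/4, 2·[DAF] = 1/5
[BXD]:[DAF] = -1/4:1/5 = -5/4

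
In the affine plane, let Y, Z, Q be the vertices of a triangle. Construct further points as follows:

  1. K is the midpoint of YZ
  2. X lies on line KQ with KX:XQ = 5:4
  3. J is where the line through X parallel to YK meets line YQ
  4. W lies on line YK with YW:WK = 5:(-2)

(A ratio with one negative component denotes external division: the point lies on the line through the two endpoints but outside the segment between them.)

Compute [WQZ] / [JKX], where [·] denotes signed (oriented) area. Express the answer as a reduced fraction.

Work in coordinates with Y = (0, 0), Z = (1, 0), Q = (0, 1).
1. K is the midpoint of YZ ⇒ K = (1/2, 0)
2. X lies on line KQ with KX:XQ = 5:4 ⇒ X = (2/9, 5/9)
3. J is where the line through X parallel to YK meets line YQ ⇒ J = (0, 5/9)
4. W lies on line YK with YW:WK = 5:(-2) ⇒ W = (5/6, 0)
2·[WQZ] = -1/6, 2·[JKX] = 10/81
[WQZ]:[JKX] = -1/6:10/81 = -27/20

[WQZ]:[JKX] = -27/20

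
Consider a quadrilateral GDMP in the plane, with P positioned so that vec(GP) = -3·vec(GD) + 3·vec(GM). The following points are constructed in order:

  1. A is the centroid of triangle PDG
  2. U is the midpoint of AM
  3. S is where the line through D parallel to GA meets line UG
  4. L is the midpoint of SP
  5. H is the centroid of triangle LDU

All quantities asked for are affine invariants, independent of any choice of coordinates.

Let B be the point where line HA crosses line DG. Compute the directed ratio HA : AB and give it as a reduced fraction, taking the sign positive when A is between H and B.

HA:AB = 1/3

Choose coordinates G = (0, 0), D = (1, 0), M = (0, 1), P = (-3, 3).
1. A is the centroid of triangle PDG ⇒ A = (-2/3, 1)
2. U is the midpoint of AM ⇒ U = (-1/3, 1)
3. S is where the line through D parallel to GA meets line UG ⇒ S = (-1, 3)
4. L is the midpoint of SP ⇒ L = (-2, 3)
5. H is the centroid of triangle LDU ⇒ H = (-4/9, 4/3)
line HA meets DG at B = (-4/3, 0)
A = H + t·(B−H) with t = 1/4, so HA:AB = 1/4:3/4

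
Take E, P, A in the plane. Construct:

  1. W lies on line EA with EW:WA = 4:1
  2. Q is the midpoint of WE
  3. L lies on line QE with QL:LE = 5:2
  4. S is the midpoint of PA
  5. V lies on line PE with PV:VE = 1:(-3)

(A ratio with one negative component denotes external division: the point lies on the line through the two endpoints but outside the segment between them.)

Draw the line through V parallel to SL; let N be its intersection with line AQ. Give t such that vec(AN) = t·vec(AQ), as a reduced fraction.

t = 151/42

Work in coordinates with E = (0, 0), P = (1, 0), A = (0, 1).
1. W lies on line EA with EW:WA = 4:1 ⇒ W = (0, 4/5)
2. Q is the midpoint of WE ⇒ Q = (0, 2/5)
3. L lies on line QE with QL:LE = 5:2 ⇒ L = (0, 4/35)
4. S is the midpoint of PA ⇒ S = (1/2, 1/2)
5. V lies on line PE with PV:VE = 1:(-3) ⇒ V = (3/2, 0)
through V parallel to SL: direction (-1/2, -27/70); meets AQ at N = (0, -81/70)
N = A + t·(Q−A) with t = 151/42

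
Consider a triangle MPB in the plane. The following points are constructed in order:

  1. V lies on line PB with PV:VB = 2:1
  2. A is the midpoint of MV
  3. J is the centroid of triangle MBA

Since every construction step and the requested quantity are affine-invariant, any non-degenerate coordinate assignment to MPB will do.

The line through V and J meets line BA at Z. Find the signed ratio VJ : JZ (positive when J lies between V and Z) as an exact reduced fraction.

VJ:JZ = -4

Set M = (0, 0), P = (1, 0), B = (0, 1); any affine frame gives the same invariant.
1. V lies on line PB with PV:VB = 2:1 ⇒ V = (1/3, 2/3)
2. A is the midpoint of MV ⇒ A = (1/6, 1/3)
3. J is the centroid of triangle MBA ⇒ J = (1/18, 4/9)
line VJ meets BA at Z = (1/8, 1/2)
J = V + t·(Z−V) with t = 4/3, so VJ:JZ = 4/3:-1/3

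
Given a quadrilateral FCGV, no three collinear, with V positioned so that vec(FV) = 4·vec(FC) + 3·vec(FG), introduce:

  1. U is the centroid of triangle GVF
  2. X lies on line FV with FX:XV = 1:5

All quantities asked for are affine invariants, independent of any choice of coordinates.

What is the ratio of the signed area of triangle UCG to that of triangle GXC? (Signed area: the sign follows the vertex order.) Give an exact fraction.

[UCG]:[GXC] = 10

Assign F = (0, 0), C = (1, 0), G = (0, 1), V = (4, 3) — the answer is frame-independent, so this choice is without loss of generality.
1. U is the centroid of triangle GVF ⇒ U = (4/3, 4/3)
2. X lies on line FV with FX:XV = 1:5 ⇒ X = (2/3, 1/2)
2·[UCG] = -5/3, 2·[GXC] = -1/6
[UCG]:[GXC] = -5/3:-1/6 = 10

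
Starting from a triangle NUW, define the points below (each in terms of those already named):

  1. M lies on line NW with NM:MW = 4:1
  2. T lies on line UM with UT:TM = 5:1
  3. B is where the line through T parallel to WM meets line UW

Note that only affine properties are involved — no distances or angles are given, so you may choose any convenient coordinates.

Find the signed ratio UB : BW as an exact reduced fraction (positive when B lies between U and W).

Choose coordinates N = (0, 0), U = (1, 0), W = (0, 1).
1. M lies on line NW with NM:MW = 4:1 ⇒ M = (0, 4/5)
2. T lies on line UM with UT:TM = 5:1 ⇒ T = (1/6, 2/3)
3. B is where the line through T parallel to WM meets line UW ⇒ B = (1/6, 5/6)
B = U + t·(W−U) with t = 5/6, so UB:BW = t:(1−t) = 5/6:1/6

UB:BW = 5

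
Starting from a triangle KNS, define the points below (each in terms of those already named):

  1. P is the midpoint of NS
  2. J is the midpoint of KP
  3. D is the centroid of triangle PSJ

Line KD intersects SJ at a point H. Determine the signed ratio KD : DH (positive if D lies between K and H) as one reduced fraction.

Work in coordinates with K = (0, 0), N = (1, 0), S = (0, 1).
1. P is the midpoint of NS ⇒ P = (1/2, 1/2)
2. J is the midpoint of KP ⇒ J = (1/4, 1/4)
3. D is the centroid of triangle PSJ ⇒ D = (1/4, 7/12)
line KD meets SJ at H = (3/16, 7/16)
D = K + t·(H−K) with t = 4/3, so KD:DH = 4/3:-1/3

KD:DH = -4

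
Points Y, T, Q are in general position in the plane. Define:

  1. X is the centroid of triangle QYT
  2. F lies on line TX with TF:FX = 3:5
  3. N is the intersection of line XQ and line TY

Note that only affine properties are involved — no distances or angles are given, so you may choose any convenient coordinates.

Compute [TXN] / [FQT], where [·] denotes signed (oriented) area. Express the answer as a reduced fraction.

[TXN]:[FQT] = -4/3

Set Y = (0, 0), T = (1, 0), Q = (0, 1); any affine frame gives the same invariant.
1. X is the centroid of triangle QYT ⇒ X = (1/3, 1/3)
2. F lies on line TX with TF:FX = 3:5 ⇒ F = (3/4, 1/8)
3. N is the intersection of line XQ and line TY ⇒ N = (1/2, 0)
2·[TXN] = 1/6, 2·[FQT] = -1/8
[TXN]:[FQT] = 1/6:-1/8 = -4/3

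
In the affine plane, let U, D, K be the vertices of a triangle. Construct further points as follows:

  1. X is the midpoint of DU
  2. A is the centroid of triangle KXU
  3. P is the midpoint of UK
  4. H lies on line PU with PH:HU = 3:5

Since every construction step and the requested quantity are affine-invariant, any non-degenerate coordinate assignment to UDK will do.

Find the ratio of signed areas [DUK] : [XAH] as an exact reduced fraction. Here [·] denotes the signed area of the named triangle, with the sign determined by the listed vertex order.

[DUK]:[XAH] = -16

Work in coordinates with U = (0, 0), D = (1, 0), K = (0, 1).
1. X is the midpoint of DU ⇒ X = (1/2, 0)
2. A is the centroid of triangle KXU ⇒ A = (1/6, 1/3)
3. P is the midpoint of UK ⇒ P = (0, 1/2)
4. H lies on line PU with PH:HU = 3:5 ⇒ H = (0, 5/16)
2·[DUK] = -1, 2·[XAH] = 1/16
[DUK]:[XAH] = -1:1/16 = -16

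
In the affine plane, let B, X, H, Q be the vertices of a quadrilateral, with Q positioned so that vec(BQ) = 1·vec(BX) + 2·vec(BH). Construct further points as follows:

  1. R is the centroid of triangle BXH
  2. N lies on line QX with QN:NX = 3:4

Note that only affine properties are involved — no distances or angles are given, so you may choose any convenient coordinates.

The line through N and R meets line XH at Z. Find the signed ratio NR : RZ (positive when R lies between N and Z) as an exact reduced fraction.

NR:RZ = -31/7

Choose coordinates B = (0, 0), X = (1, 0), H = (0, 1), Q = (1, 2).
1. R is the centroid of triangle BXH ⇒ R = (1/3, 1/3)
2. N lies on line QX with QN:NX = 3:4 ⇒ N = (1, 8/7)
line NR meets XH at Z = (15/31, 16/31)
R = N + t·(Z−N) with t = 31/24, so NR:RZ = 31/24:-7/24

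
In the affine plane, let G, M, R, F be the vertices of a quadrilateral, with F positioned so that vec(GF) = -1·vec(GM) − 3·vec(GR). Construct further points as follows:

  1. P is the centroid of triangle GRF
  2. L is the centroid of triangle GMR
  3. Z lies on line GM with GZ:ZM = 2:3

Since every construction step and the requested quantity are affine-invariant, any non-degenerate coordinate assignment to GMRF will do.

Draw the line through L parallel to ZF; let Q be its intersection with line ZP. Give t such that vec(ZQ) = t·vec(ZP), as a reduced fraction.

Assign G = (0, 0), M = (1, 0), R = (0, 1), F = (-1, -3) — the answer is frame-independent, so this choice is without loss of generality.
1. P is the centroid of triangle GRF ⇒ P = (-1/3, -2/3)
2. L is the centroid of triangle GMR ⇒ L = (1/3, 1/3)
3. Z lies on line GM with GZ:ZM = 2:3 ⇒ Z = (2/5, 0)
through L parallel to ZF: direction (-7/5, -3); meets ZP at Q = (4/285, -20/57)
Q = Z + t·(P−Z) with t = 10/19

t = 10/19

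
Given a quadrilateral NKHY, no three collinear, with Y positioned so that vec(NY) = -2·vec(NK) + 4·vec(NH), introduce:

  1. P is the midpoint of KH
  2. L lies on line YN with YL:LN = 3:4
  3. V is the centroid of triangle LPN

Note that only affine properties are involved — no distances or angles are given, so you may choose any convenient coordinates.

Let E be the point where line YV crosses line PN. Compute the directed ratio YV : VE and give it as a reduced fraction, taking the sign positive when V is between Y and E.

Choose coordinates N = (0, 0), K = (1, 0), H = (0, 1), Y = (-2, 4).
1. P is the midpoint of KH ⇒ P = (1/2, 1/2)
2. L lies on line YN with YL:LN = 3:4 ⇒ L = (-8/7, 16/7)
3. V is the centroid of triangle LPN ⇒ V = (-3/14, 13/14)
line YV meets PN at E = (7/34, 7/34)
V = Y + t·(E−Y) with t = 17/21, so YV:VE = 17/21:4/21

YV:VE = 17/4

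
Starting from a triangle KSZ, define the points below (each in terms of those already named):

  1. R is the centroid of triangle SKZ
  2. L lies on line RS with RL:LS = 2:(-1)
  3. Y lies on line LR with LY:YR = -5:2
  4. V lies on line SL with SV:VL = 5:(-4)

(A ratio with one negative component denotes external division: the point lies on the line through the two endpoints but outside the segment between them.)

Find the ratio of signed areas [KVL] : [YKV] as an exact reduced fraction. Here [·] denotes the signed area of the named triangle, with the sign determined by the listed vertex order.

Assign K = (0, 0), S = (1, 0), Z = (0, 1) — the answer is frame-independent, so this choice is without loss of generality.
1. R is the centroid of triangle SKZ ⇒ R = (1/3, 1/3)
2. L lies on line RS with RL:LS = 2:(-1) ⇒ L = (5/3, -1/3)
3. Y lies on line LR with LY:YR = -5:2 ⇒ Y = (-5/9, 7/9)
4. V lies on line SL with SV:VL = 5:(-4) ⇒ V = (13/3, -5/3)
2·[KVL] = 4/3, 2·[YKV] = 22/9
[KVL]:[YKV] = 4/3:22/9 = 6/11

[KVL]:[YKV] = 6/11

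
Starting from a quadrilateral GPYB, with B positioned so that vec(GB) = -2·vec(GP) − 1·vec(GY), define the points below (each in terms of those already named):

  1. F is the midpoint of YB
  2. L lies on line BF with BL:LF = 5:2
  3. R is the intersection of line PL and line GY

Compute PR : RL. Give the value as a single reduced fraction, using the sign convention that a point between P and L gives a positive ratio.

PR:RL = 7/9

Set G = (0, 0), P = (1, 0), Y = (0, 1), B = (-2, -1); any affine frame gives the same invariant.
1. F is the midpoint of YB ⇒ F = (-1, 0)
2. L lies on line BF with BL:LF = 5:2 ⇒ L = (-9/7, -2/7)
3. R is the intersection of line PL and line GY ⇒ R = (0, -1/8)
R = P + t·(L−P) with t = 7/16, so PR:RL = t:(1−t) = 7/16:9/16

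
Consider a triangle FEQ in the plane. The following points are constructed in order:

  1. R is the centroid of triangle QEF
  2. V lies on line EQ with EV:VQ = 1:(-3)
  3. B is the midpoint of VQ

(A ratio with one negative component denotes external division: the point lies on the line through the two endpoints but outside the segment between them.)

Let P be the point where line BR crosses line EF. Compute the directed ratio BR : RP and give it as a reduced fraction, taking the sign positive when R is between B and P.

BR:RP = -1/4

Assign F = (0, 0), E = (1, 0), Q = (0, 1) — the answer is frame-independent, so this choice is without loss of generality.
1. R is the centroid of triangle QEF ⇒ R = (1/3, 1/3)
2. V lies on line EQ with EV:VQ = 1:(-3) ⇒ V = (3/2, -1/2)
3. B is the midpoint of VQ ⇒ B = (3/4, 1/4)
line BR meets EF at P = (2, 0)
R = B + t·(P−B) with t = -1/3, so BR:RP = -1/3:4/3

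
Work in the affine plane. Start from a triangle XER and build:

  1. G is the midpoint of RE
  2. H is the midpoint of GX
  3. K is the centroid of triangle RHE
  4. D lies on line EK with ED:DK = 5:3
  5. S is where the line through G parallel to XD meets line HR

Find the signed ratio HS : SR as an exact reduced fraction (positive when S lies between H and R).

Set X = (0, 0), E = (1, 0), R = (0, 1); any affine frame gives the same invariant.
1. G is the midpoint of RE ⇒ G = (1/2, 1/2)
2. H is the midpoint of GX ⇒ H = (1/4, 1/4)
3. K is the centroid of triangle RHE ⇒ K = (5/12, 5/12)
4. D lies on line EK with ED:DK = 5:3 ⇒ D = (61/96, 25/96)
5. S is where the line through G parallel to XD meets line HR ⇒ S = (43/208, 79/208)
S = H + t·(R−H) with t = 9/52, so HS:SR = t:(1−t) = 9/52:43/52

HS:SR = 9/43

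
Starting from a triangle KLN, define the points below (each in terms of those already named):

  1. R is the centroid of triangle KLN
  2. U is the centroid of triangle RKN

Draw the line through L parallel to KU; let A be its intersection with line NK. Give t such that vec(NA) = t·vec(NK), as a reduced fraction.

Work in coordinates with K = (0, 0), L = (1, 0), N = (0, 1).
1. R is the centroid of triangle KLN ⇒ R = (1/3, 1/3)
2. U is the centroid of triangle RKN ⇒ U = (1/9, 4/9)
through L parallel to KU: direction (1/9, 4/9); meets NK at A = (0, -4)
A = N + t·(K−N) with t = 5

t = 5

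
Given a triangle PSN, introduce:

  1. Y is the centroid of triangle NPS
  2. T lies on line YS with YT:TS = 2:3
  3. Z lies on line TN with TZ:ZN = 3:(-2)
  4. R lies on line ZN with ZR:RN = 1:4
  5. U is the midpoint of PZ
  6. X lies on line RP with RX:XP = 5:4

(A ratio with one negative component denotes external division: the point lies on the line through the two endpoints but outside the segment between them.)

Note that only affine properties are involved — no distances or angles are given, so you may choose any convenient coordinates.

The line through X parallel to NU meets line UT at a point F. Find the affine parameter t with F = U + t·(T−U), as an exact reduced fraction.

Work in coordinates with P = (0, 0), S = (1, 0), N = (0, 1).
1. Y is the centroid of triangle NPS ⇒ Y = (1/3, 1/3)
2. T lies on line YS with YT:TS = 2:3 ⇒ T = (3/5, 1/5)
3. Z lies on line TN with TZ:ZN = 3:(-2) ⇒ Z = (-6/5, 13/5)
4. R lies on line ZN with ZR:RN = 1:4 ⇒ R = (-24/25, 57/25)
5. U is the midpoint of PZ ⇒ U = (-3/5, 13/10)
6. X lies on line RP with RX:XP = 5:4 ⇒ X = (-32/75, 76/75)
through X parallel to NU: direction (-3/5, 3/10); meets UT at F = (-3/25, 43/50)
F = U + t·(T−U) with t = 2/5

t = 2/5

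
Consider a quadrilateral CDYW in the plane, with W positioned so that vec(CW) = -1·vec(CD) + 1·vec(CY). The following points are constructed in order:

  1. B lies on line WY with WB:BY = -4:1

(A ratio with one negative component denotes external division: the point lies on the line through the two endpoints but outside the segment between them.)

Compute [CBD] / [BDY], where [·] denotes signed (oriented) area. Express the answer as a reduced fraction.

Assign C = (0, 0), D = (1, 0), Y = (0, 1), W = (-1, 1) — the answer is frame-independent, so this choice is without loss of generality.
1. B lies on line WY with WB:BY = -4:1 ⇒ B = (1/3, 1)
2·[CBD] = -1, 2·[BDY] = -1/3
[CBD]:[BDY] = -1:-1/3 = 3

[CBD]:[BDY] = 3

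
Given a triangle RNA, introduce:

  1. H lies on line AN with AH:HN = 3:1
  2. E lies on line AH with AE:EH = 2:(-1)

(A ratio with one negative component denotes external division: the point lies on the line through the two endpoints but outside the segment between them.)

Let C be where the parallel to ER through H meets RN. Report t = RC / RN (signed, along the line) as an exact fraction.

Work in coordinates with R = (0, 0), N = (1, 0), A = (0, 1).
1. H lies on line AN with AH:HN = 3:1 ⇒ H = (3/4, 1/4)
2. E lies on line AH with AE:EH = 2:(-1) ⇒ E = (3/2, -1/2)
through H parallel to ER: direction (-3/2, 1/2); meets RN at C = (3/2, 0)
C = R + t·(N−R) with t = 3/2

t = 3/2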